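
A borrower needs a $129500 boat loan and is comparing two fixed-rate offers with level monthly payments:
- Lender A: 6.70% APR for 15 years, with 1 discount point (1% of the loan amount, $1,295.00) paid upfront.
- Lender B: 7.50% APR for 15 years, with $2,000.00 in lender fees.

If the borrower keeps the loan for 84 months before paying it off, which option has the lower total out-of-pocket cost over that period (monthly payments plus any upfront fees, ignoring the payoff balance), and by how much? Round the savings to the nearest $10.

Lender A: at 6.70% the monthly rate is 0.0055833, so the payment is 129,500 × 0.0055833 / (1 − 1.0055833^−180) = $1,142.37.
Lender B: monthly rate = 7.5%/12 = 0.0062500; payment = 129,500 × 0.0062500 / (1 − (1+0.0062500)^−180) = $1,200.48.
Over 84 months: Lender A costs 84 × $1,142.37 + $1,295.00 = $97,254.08; Lender B costs 84 × $1,200.48 + $2,000.00 = $102,840.32.
Lender A is cheaper by $102,840.32 − $97,254.08 = $5,586.24.

Lender A by $5,590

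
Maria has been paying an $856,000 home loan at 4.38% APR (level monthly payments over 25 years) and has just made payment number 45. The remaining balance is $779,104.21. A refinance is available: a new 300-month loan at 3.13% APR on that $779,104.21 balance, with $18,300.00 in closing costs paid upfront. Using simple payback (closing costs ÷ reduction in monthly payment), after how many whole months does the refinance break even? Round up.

Current payment = 856,000 × 4.38%/12 / (1 − (1+0.0036500)^−300) = $4,699.81.
Refinanced payment = 779,104.21 × 0.0026083 / (1 − (1+0.0026083)^−300) = $3,747.49.
Monthly savings = $4,699.81 − $3,747.49 = $952.32.
Break-even = $18,300.00 / $952.32 = 19.22 → 20 months.

20 months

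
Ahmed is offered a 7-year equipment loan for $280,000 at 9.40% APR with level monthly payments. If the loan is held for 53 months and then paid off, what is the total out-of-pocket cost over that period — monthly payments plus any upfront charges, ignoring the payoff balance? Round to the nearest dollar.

$241,785

At 9.40% the monthly rate is 0.0078333, so the payment is 280,000 × 0.0078333 / (1 − 1.0078333^−84) = $4,561.99.
Total outlay = 53 × $4,561.99 = $241,785.47.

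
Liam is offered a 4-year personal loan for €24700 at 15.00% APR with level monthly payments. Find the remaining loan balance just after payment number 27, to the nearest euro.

With monthly rate i = 15%/12 = 0.0125000, the balance after k of n payments is P · [(1+i)^n − (1+i)^k] / [(1+i)^n − 1].
(1+0.0125000)^48 = 1.81535485 and (1+0.0125000)^27 = 1.39851092, so the balance is 24,700 × (1.81535485 − 1.39851092) / (1.81535485 − 1) = €12,627.69.

€12,628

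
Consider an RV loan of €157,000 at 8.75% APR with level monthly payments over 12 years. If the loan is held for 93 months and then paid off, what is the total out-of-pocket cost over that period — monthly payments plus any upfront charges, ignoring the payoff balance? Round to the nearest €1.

Monthly rate = 8.75%/12 = 0.0072917; payment = 157,000 × 0.0072917 / (1 − (1+0.0072917)^−144) = €1,764.68.
Total outlay = 93 × €1,764.68 = €164,115.24.

€164,115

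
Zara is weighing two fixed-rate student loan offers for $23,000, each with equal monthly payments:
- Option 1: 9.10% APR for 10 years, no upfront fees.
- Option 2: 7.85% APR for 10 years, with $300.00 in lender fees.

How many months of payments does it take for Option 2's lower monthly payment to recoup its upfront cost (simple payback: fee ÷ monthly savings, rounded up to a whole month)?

Option 1: at 9.10% the monthly rate is 0.0075833, so the payment is 23,000 × 0.0075833 / (1 − 1.0075833^−120) = $292.60.
Option 2: monthly rate = 7.85%/12 = 0.0065417; payment = 23,000 × 0.0065417 / (1 − (1+0.0065417)^−120) = $277.23.
Monthly savings = $292.60 − $277.23 = $15.37.
Break-even = $300.00 / $15.37 = 19.52 → 20 months.

20 months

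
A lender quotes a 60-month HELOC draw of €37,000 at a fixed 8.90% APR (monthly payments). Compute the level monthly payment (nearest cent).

At 8.90% the monthly rate is 0.0074167, so the payment is 37,000 × 0.0074167 / (1 − 1.0074167^−60) = €766.26.

€766.26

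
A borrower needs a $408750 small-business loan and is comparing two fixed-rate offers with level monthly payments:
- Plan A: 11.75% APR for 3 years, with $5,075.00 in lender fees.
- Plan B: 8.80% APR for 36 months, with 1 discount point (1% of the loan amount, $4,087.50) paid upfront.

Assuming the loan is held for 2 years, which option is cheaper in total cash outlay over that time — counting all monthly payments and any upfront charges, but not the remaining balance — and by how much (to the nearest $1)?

Plan A: at 11.75% the monthly rate is 0.0097917, so the payment is 408,750 × 0.0097917 / (1 − 1.0097917^−36) = $13,527.59.
Plan B: at 8.80% the monthly rate is 0.0073333, so the payment is 408,750 × 0.0073333 / (1 − 1.0073333^−36) = $12,960.13.
Over 24 months: Plan A costs 24 × $13,527.59 + $5,075.00 = $329,737.16; Plan B costs 24 × $12,960.13 + $4,087.50 = $315,130.62.
Plan B is cheaper by $329,737.16 − $315,130.62 = $14,606.54.

Plan B by $14,607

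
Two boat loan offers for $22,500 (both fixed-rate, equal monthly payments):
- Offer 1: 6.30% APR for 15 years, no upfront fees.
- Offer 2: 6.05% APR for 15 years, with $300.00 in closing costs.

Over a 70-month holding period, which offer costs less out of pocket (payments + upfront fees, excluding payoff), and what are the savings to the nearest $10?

Offer 1: monthly rate = 6.3%/12 = 0.0052500; payment = 22,500 × 0.0052500 / (1 − (1+0.0052500)^−180) = $193.53.
Offer 2: at 6.05% the monthly rate is 0.0050417, so the payment is 22,500 × 0.0050417 / (1 − 1.0050417^−180) = $190.48.
Over 70 months: Offer 1 costs 70 × $193.53 = $13,547.10; Offer 2 costs 70 × $190.48 + $300.00 = $13,633.60.
Offer 1 is cheaper by $13,633.60 − $13,547.10 = $86.50.

Offer 1 by $90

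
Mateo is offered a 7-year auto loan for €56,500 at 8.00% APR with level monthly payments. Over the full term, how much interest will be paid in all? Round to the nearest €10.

€17,470

At 8.00% the monthly rate is 0.0066667, so the payment is 56,500 × 0.0066667 / (1 − 1.0066667^−84) = €880.62.
Total paid = 84 × €880.62 = €73,972.08; interest = €73,972.08 − €56,500 = €17,472.08.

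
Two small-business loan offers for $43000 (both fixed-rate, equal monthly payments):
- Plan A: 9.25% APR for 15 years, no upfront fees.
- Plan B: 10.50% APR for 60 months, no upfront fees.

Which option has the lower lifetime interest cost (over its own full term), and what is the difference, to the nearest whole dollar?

Plan B by $24,205

Plan A: monthly rate = 9.25%/12 = 0.0077083; payment = 43,000 × 0.0077083 / (1 − (1+0.0077083)^−180) = $442.55.
Total interest on Plan A = 180 × $442.55 − $43,000 = $36,659.00.
Plan B: monthly rate = 10.5%/12 = 0.0087500; payment = 43,000 × 0.0087500 / (1 − (1+0.0087500)^−60) = $924.24.
Total interest on Plan B = 60 × $924.24 − $43,000 = $12,454.40.
Plan B is lower by $24,204.60.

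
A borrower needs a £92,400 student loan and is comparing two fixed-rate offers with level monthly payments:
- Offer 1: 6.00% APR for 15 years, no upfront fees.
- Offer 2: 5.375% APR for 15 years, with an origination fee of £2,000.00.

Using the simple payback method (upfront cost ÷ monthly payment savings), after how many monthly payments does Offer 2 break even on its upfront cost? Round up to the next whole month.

65 months

Offer 1: monthly rate = 6%/12 = 0.0050000; payment = 92,400 × 0.0050000 / (1 − (1+0.0050000)^−180) = £779.72.
Offer 2: at 5.375% the monthly rate is 0.0044792, so the payment is 92,400 × 0.0044792 / (1 − 1.0044792^−180) = £748.87.
Monthly savings = £779.72 − £748.87 = £30.85.
Break-even = £2,000.00 / £30.85 = 64.83 → 65 months.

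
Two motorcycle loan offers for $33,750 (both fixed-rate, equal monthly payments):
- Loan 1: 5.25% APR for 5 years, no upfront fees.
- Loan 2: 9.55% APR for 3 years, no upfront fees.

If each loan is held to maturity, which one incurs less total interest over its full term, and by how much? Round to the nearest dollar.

Loan 1 by $502

Loan 1: monthly rate = 5.25%/12 = 0.0043750; payment = 33,750 × 0.0043750 / (1 − (1+0.0043750)^−60) = $640.78.
Total interest on Loan 1 = 60 × $640.78 − $33,750 = $4,696.80.
Loan 2: at 9.55% the monthly rate is 0.0079583, so the payment is 33,750 × 0.0079583 / (1 − 1.0079583^−36) = $1,081.90.
Total interest on Loan 2 = 36 × $1,081.90 − $33,750 = $5,198.40.
Loan 1 is lower by $501.60.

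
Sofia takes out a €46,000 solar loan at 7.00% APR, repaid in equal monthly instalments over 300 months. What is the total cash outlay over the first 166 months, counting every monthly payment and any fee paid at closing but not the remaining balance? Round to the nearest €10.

At 7.00% the monthly rate is 0.0058333, so the payment is 46,000 × 0.0058333 / (1 − 1.0058333^−300) = €325.12.
Total outlay = 166 × €325.12 = €53,969.92.

€53,970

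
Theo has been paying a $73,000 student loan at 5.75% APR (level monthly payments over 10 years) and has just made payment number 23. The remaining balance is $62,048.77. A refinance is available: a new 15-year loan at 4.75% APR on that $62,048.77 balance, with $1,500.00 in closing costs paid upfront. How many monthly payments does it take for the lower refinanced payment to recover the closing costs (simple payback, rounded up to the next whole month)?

5 months

Current payment = 73,000 × 5.75%/12 / (1 − (1+0.0047917)^−120) = $801.32.
Refinanced payment = 62,048.77 × 0.0039583 / (1 − (1+0.0039583)^−180) = $482.64.
Monthly savings = $801.32 − $482.64 = $318.68.
Break-even = $1,500.00 / $318.68 = 4.71 → 5 months.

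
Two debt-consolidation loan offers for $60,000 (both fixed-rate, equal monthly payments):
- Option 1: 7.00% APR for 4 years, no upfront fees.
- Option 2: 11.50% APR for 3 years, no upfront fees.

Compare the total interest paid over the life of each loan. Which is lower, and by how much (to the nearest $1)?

Option 1 by $2,263

Option 1: monthly rate = 7%/12 = 0.0058333; payment = 60,000 × 0.0058333 / (1 − (1+0.0058333)^−48) = $1,436.77.
Total interest on Option 1 = 48 × $1,436.77 − $60,000 = $8,964.96.
Option 2: monthly rate = 11.5%/12 = 0.0095833; payment = 60,000 × 0.0095833 / (1 − (1+0.0095833)^−36) = $1,978.56.
Total interest on Option 2 = 36 × $1,978.56 − $60,000 = $11,228.16.
Option 1 is lower by $2,263.20.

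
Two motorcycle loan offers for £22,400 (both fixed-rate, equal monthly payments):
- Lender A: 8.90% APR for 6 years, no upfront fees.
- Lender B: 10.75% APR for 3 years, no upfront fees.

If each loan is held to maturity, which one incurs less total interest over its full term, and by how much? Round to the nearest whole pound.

Lender A: monthly rate = 8.9%/12 = 0.0074167; payment = 22,400 × 0.0074167 / (1 − (1+0.0074167)^−72) = £402.66.
Total interest on Lender A = 72 × £402.66 − £22,400 = £6,591.52.
Lender B: at 10.75% the monthly rate is 0.0089583, so the payment is 22,400 × 0.0089583 / (1 − 1.0089583^−36) = £730.70.
Total interest on Lender B = 36 × £730.70 − £22,400 = £3,905.20.
Lender B is lower by £2,686.32.

Lender B by £2,686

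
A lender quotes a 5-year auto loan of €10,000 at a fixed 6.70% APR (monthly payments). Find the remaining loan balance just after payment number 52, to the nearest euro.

With monthly rate i = 6.7%/12 = 0.0055833, the balance after k of n payments is P · [(1+i)^n − (1+i)^k] / [(1+i)^n − 1].
(1+0.0055833)^60 = 1.39663847 and (1+0.0055833)^52 = 1.33579394, so the balance is 10,000 × (1.39663847 − 1.33579394) / (1.39663847 − 1) = €1,534.00.

€1,534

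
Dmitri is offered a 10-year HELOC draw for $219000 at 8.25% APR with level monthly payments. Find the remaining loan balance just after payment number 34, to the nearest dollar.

$173,959

With monthly rate i = 8.25%/12 = 0.0068750, the balance after k of n payments is P · [(1+i)^n − (1+i)^k] / [(1+i)^n − 1].
(1+0.0068750)^120 = 2.27544809 and (1+0.0068750)^34 = 1.26231855, so the balance is 219,000 × (2.27544809 − 1.26231855) / (2.27544809 − 1) = $173,958.76.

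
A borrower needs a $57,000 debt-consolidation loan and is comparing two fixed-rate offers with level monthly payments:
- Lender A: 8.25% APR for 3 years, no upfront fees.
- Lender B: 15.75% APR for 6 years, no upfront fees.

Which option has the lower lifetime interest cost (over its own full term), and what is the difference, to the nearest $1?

Lender A by $23,920

Lender A: monthly rate = 8.25%/12 = 0.0068750; payment = 57,000 × 0.0068750 / (1 − (1+0.0068750)^−36) = $1,792.75.
Total interest on Lender A = 36 × $1,792.75 − $57,000 = $7,539.00.
Lender B: at 15.75% the monthly rate is 0.0131250, so the payment is 57,000 × 0.0131250 / (1 − 1.0131250^−72) = $1,228.60.
Total interest on Lender B = 72 × $1,228.60 − $57,000 = $31,459.20.
Lender A is lower by $23,920.20.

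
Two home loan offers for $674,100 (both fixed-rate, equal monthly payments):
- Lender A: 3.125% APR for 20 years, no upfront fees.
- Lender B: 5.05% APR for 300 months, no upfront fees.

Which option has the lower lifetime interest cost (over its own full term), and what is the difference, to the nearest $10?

Lender A: at 3.125% the monthly rate is 0.0026042, so the payment is 674,100 × 0.0026042 / (1 − 1.0026042^−240) = $3,780.86.
Total interest on Lender A = 240 × $3,780.86 − $674,100 = $233,306.40.
Lender B: at 5.05% the monthly rate is 0.0042083, so the payment is 674,100 × 0.0042083 / (1 − 1.0042083^−300) = $3,960.38.
Total interest on Lender B = 300 × $3,960.38 − $674,100 = $514,014.00.
Lender A is lower by $280,707.60.

Lender A by $280,710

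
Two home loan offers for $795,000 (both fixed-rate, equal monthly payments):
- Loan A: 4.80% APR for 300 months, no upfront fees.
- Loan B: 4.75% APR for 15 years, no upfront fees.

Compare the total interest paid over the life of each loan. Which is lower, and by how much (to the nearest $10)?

Loan B by $253,520

Loan A: monthly rate = 4.8%/12 = 0.0040000; payment = 795,000 × 0.0040000 / (1 − (1+0.0040000)^−300) = $4,555.33.
Total interest on Loan A = 300 × $4,555.33 − $795,000 = $571,599.00.
Loan B: at 4.75% the monthly rate is 0.0039583, so the payment is 795,000 × 0.0039583 / (1 − 1.0039583^−180) = $6,183.76.
Total interest on Loan B = 180 × $6,183.76 − $795,000 = $318,076.80.
Loan B is lower by $253,522.20.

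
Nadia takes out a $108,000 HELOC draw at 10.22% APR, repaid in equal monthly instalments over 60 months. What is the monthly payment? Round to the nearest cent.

$2,306.39

Monthly rate = 10.22%/12 = 0.0085167; payment = 108,000 × 0.0085167 / (1 − (1+0.0085167)^−60) = $2,306.39.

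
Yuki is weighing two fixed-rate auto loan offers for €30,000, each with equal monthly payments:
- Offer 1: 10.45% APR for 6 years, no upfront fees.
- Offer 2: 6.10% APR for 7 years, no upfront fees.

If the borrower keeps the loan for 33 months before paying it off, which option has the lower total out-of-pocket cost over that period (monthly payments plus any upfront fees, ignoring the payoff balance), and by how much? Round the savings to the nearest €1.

Offer 2 by €4,056

Offer 1: at 10.45% the monthly rate is 0.0087083, so the payment is 30,000 × 0.0087083 / (1 − 1.0087083^−72) = €562.61.
Offer 2: monthly rate = 6.1%/12 = 0.0050833; payment = 30,000 × 0.0050833 / (1 − (1+0.0050833)^−84) = €439.70.
Over 33 months: Offer 1 costs 33 × €562.61 = €18,566.13; Offer 2 costs 33 × €439.70 = €14,510.10.
Offer 2 is cheaper by €18,566.13 − €14,510.10 = €4,056.03.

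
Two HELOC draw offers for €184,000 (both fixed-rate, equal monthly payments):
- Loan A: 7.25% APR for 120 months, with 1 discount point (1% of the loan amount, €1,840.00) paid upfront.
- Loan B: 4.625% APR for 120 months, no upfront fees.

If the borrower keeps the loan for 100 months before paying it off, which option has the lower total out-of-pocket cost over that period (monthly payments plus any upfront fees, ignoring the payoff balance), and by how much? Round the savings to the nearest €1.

Loan B by €26,053

Loan A: at 7.25% the monthly rate is 0.0060417, so the payment is 184,000 × 0.0060417 / (1 − 1.0060417^−120) = €2,160.18.
Loan B: monthly rate = 4.625%/12 = 0.0038542; payment = 184,000 × 0.0038542 / (1 − (1+0.0038542)^−120) = €1,918.05.
Over 100 months: Loan A costs 100 × €2,160.18 + €1,840.00 = €217,858.00; Loan B costs 100 × €1,918.05 = €191,805.00.
Loan B is cheaper by €217,858.00 − €191,805.00 = €26,053.00.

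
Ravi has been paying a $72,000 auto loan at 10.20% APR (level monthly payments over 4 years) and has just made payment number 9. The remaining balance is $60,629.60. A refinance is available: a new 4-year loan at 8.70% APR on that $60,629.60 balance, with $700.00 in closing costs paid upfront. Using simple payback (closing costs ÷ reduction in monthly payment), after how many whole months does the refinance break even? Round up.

Current payment = 72,000 × 10.2%/12 / (1 − (1+0.0085000)^−48) = $1,833.03.
Refinanced payment = 60,629.60 × 0.0072500 / (1 − (1+0.0072500)^−48) = $1,500.15.
Monthly savings = $1,833.03 − $1,500.15 = $332.88.
Break-even = $700.00 / $332.88 = 2.10 → 3 months.

3 months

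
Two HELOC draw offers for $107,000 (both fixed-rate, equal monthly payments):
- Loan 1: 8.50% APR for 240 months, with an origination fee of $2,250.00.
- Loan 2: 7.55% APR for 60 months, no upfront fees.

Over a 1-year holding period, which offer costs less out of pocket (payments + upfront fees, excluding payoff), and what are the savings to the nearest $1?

Loan 1: monthly rate = 8.5%/12 = 0.0070833; payment = 107,000 × 0.0070833 / (1 − (1+0.0070833)^−240) = $928.57.
Loan 2: monthly rate = 7.55%/12 = 0.0062917; payment = 107,000 × 0.0062917 / (1 − (1+0.0062917)^−60) = $2,146.60.
Over 12 months: Loan 1 costs 12 × $928.57 + $2,250.00 = $13,392.84; Loan 2 costs 12 × $2,146.60 = $25,759.20.
Loan 1 is cheaper by $25,759.20 − $13,392.84 = $12,366.36.

Loan 1 by $12,366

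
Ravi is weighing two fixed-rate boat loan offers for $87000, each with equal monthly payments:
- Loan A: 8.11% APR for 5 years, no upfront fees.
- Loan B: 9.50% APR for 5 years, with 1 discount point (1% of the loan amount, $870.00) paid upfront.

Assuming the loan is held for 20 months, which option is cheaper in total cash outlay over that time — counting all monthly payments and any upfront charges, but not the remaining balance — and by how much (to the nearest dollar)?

Loan A: at 8.11% the monthly rate is 0.0067583, so the payment is 87,000 × 0.0067583 / (1 − 1.0067583^−60) = $1,768.63.
Loan B: monthly rate = 9.5%/12 = 0.0079167; payment = 87,000 × 0.0079167 / (1 − (1+0.0079167)^−60) = $1,827.16.
Over 20 months: Loan A costs 20 × $1,768.63 = $35,372.60; Loan B costs 20 × $1,827.16 + $870.00 = $37,413.20.
Loan A is cheaper by $37,413.20 − $35,372.60 = $2,040.60.

Loan A by $2,041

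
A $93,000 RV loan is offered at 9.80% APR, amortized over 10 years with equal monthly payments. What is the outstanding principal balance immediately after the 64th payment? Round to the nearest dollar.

$54,597

With monthly rate i = 9.8%/12 = 0.0081667, the balance after k of n payments is P · [(1+i)^n − (1+i)^k] / [(1+i)^n − 1].
(1+0.0081667)^120 = 2.65387275 and (1+0.0081667)^64 = 1.68294291, so the balance is 93,000 × (2.65387275 − 1.68294291) / (2.65387275 − 1) = $54,596.99.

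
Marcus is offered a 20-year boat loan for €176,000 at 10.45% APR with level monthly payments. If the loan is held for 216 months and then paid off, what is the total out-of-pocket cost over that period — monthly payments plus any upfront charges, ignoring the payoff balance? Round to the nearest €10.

Monthly rate = 10.45%/12 = 0.0087083; payment = 176,000 × 0.0087083 / (1 − (1+0.0087083)^−240) = €1,751.24.
Total outlay = 216 × €1,751.24 = €378,267.84.

€378,270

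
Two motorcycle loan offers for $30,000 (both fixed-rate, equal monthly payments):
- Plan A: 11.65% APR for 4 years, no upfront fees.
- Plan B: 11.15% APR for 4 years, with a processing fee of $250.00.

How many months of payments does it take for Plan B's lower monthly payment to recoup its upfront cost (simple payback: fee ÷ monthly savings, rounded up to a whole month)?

35 months

Plan A: at 11.65% the monthly rate is 0.0097083, so the payment is 30,000 × 0.0097083 / (1 − 1.0097083^−48) = $784.87.
Plan B: at 11.15% the monthly rate is 0.0092917, so the payment is 30,000 × 0.0092917 / (1 − 1.0092917^−48) = $777.55.
Monthly savings = $784.87 − $777.55 = $7.32.
Break-even = $250.00 / $7.32 = 34.15 → 35 months.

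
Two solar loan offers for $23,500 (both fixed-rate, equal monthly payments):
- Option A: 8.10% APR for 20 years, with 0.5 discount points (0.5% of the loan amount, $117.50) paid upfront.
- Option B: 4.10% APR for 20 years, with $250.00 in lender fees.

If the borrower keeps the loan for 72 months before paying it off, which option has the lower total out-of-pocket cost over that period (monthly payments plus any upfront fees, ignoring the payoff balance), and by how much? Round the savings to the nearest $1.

Option B by $3,783

Option A: monthly rate = 8.1%/12 = 0.0067500; payment = 23,500 × 0.0067500 / (1 − (1+0.0067500)^−240) = $198.03.
Option B: at 4.10% the monthly rate is 0.0034167, so the payment is 23,500 × 0.0034167 / (1 − 1.0034167^−240) = $143.65.
Over 72 months: Option A costs 72 × $198.03 + $117.50 = $14,375.66; Option B costs 72 × $143.65 + $250.00 = $10,592.80.
Option B is cheaper by $14,375.66 − $10,592.80 = $3,782.86.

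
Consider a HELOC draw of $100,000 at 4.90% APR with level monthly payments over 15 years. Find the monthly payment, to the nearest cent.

$785.59

At 4.90% the monthly rate is 0.0040833, so the payment is 100,000 × 0.0040833 / (1 − 1.0040833^−180) = $785.59.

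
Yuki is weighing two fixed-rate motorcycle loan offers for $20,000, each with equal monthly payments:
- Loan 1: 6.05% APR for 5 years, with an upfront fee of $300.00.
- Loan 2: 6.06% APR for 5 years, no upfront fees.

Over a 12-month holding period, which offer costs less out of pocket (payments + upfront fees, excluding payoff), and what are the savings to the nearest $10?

Loan 2 by $300

Loan 1: at 6.05% the monthly rate is 0.0050417, so the payment is 20,000 × 0.0050417 / (1 − 1.0050417^−60) = $387.12.
Loan 2: at 6.06% the monthly rate is 0.0050500, so the payment is 20,000 × 0.0050500 / (1 − 1.0050500^−60) = $387.21.
Over 12 months: Loan 1 costs 12 × $387.12 + $300.00 = $4,945.44; Loan 2 costs 12 × $387.21 = $4,646.52.
Loan 2 is cheaper by $4,945.44 − $4,646.52 = $298.92.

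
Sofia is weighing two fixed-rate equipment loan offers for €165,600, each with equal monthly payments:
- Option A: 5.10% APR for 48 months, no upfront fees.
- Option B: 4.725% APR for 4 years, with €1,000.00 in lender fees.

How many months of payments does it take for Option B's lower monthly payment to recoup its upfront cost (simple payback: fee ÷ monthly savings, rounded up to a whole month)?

36 months

Option A: monthly rate = 5.1%/12 = 0.0042500; payment = 165,600 × 0.0042500 / (1 − (1+0.0042500)^−48) = €3,821.16.
Option B: monthly rate = 4.725%/12 = 0.0039375; payment = 165,600 × 0.0039375 / (1 − (1+0.0039375)^−48) = €3,793.06.
Monthly savings = €3,821.16 − €3,793.06 = €28.10.
Break-even = €1,000.00 / €28.10 = 35.59 → 36 months.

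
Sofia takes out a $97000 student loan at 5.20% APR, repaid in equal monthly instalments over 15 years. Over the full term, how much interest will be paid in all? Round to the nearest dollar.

At 5.20% the monthly rate is 0.0043333, so the payment is 97,000 × 0.0043333 / (1 − 1.0043333^−180) = $777.21.
Total paid = 180 × $777.21 = $139,897.80; interest = $139,897.80 − $97,000 = $42,897.80.

$42,898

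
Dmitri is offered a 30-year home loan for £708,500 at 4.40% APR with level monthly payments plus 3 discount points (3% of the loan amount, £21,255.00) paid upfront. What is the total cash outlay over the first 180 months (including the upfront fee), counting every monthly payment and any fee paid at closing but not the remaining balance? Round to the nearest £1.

At 4.40% the monthly rate is 0.0036667, so the payment is 708,500 × 0.0036667 / (1 − 1.0036667^−360) = £3,547.89.
Total outlay = 180 × £3,547.89 + £21,255.00 = £659,875.20.

£659,875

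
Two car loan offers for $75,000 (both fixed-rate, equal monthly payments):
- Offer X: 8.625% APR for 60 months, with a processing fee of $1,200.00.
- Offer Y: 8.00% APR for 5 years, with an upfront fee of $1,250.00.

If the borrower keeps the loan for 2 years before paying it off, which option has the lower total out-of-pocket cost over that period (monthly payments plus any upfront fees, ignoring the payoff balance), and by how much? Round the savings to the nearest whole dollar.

Offer X: monthly rate = 8.625%/12 = 0.0071875; payment = 75,000 × 0.0071875 / (1 − (1+0.0071875)^−60) = $1,543.26.
Offer Y: at 8.00% the monthly rate is 0.0066667, so the payment is 75,000 × 0.0066667 / (1 − 1.0066667^−60) = $1,520.73.
Over 24 months: Offer X costs 24 × $1,543.26 + $1,200.00 = $38,238.24; Offer Y costs 24 × $1,520.73 + $1,250.00 = $37,747.52.
Offer Y is cheaper by $38,238.24 − $37,747.52 = $490.72.

Offer Y by $491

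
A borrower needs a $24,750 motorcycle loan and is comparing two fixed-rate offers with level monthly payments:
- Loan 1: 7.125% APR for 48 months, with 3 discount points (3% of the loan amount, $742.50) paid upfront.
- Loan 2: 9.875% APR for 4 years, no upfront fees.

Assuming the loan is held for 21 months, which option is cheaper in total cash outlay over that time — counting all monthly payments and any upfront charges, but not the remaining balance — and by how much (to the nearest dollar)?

Loan 1: monthly rate = 7.125%/12 = 0.0059375; payment = 24,750 × 0.0059375 / (1 − (1+0.0059375)^−48) = $594.11.
Loan 2: at 9.875% the monthly rate is 0.0082292, so the payment is 24,750 × 0.0082292 / (1 − 1.0082292^−48) = $626.24.
Over 21 months: Loan 1 costs 21 × $594.11 + $742.50 = $13,218.81; Loan 2 costs 21 × $626.24 = $13,151.04.
Loan 2 is cheaper by $13,218.81 − $13,151.04 = $67.77.

Loan 2 by $68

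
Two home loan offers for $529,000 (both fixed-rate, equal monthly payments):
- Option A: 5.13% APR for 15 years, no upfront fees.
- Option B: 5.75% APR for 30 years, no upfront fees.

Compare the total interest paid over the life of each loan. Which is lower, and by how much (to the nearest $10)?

Option A by $351,900

Option A: monthly rate = 5.13%/12 = 0.0042750; payment = 529,000 × 0.0042750 / (1 − (1+0.0042750)^−180) = $4,219.21.
Total interest on Option A = 180 × $4,219.21 − $529,000 = $230,457.80.
Option B: monthly rate = 5.75%/12 = 0.0047917; payment = 529,000 × 0.0047917 / (1 − (1+0.0047917)^−360) = $3,087.10.
Total interest on Option B = 360 × $3,087.10 − $529,000 = $582,356.00.
Option A is lower by $351,898.20.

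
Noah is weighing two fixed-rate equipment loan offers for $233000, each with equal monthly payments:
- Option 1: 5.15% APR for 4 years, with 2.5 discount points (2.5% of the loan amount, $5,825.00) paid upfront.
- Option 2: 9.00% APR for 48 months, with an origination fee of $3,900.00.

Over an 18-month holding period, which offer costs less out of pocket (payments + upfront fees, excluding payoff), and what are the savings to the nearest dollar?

Option 1: at 5.15% the monthly rate is 0.0042917, so the payment is 233,000 × 0.0042917 / (1 − 1.0042917^−48) = $5,381.67.
Option 2: monthly rate = 9%/12 = 0.0075000; payment = 233,000 × 0.0075000 / (1 − (1+0.0075000)^−48) = $5,798.21.
Over 18 months: Option 1 costs 18 × $5,381.67 + $5,825.00 = $102,695.06; Option 2 costs 18 × $5,798.21 + $3,900.00 = $108,267.78.
Option 1 is cheaper by $108,267.78 − $102,695.06 = $5,572.72.

Option 1 by $5,573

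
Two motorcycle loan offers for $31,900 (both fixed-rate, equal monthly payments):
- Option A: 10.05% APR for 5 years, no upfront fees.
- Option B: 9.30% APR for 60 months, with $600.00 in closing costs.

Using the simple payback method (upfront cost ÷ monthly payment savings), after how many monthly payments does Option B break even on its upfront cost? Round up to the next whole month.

52 months

Option A: at 10.05% the monthly rate is 0.0083750, so the payment is 31,900 × 0.0083750 / (1 − 1.0083750^−60) = $678.57.
Option B: at 9.30% the monthly rate is 0.0077500, so the payment is 31,900 × 0.0077500 / (1 − 1.0077500^−60) = $666.85.
Monthly savings = $678.57 − $666.85 = $11.72.
Break-even = $600.00 / $11.72 = 51.19 → 52 months.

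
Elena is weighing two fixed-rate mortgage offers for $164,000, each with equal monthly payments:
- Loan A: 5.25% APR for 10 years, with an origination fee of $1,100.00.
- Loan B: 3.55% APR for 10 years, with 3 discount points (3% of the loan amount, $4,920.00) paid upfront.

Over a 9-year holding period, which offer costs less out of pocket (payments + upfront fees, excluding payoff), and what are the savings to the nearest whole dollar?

Loan A: monthly rate = 5.25%/12 = 0.0043750; payment = 164,000 × 0.0043750 / (1 − (1+0.0043750)^−120) = $1,759.58.
Loan B: monthly rate = 3.55%/12 = 0.0029583; payment = 164,000 × 0.0029583 / (1 − (1+0.0029583)^−120) = $1,625.57.
Over 108 months: Loan A costs 108 × $1,759.58 + $1,100.00 = $191,134.64; Loan B costs 108 × $1,625.57 + $4,920.00 = $180,481.56.
Loan B is cheaper by $191,134.64 − $180,481.56 = $10,653.08.

Loan B by $10,653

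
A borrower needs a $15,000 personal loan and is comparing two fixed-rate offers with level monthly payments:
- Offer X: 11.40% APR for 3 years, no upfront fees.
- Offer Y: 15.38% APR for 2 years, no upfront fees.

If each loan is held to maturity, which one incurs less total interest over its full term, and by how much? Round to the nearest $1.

Offer Y by $261

Offer X: monthly rate = 11.4%/12 = 0.0095000; payment = 15,000 × 0.0095000 / (1 − (1+0.0095000)^−36) = $493.93.
Total interest on Offer X = 36 × $493.93 − $15,000 = $2,781.48.
Offer Y: at 15.38% the monthly rate is 0.0128167, so the payment is 15,000 × 0.0128167 / (1 − 1.0128167^−24) = $730.01.
Total interest on Offer Y = 24 × $730.01 − $15,000 = $2,520.24.
Offer Y is lower by $261.24.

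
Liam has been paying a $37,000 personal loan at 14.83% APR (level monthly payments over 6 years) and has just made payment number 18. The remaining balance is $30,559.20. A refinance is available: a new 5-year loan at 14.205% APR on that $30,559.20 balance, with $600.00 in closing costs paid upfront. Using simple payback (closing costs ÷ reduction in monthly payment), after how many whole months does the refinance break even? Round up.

Current payment = 37,000 × 14.83%/12 / (1 − (1+0.0123583)^−72) = $778.95.
Refinanced payment = 30,559.20 × 0.0118375 / (1 − (1+0.0118375)^−60) = $714.31.
Monthly savings = $778.95 − $714.31 = $64.64.
Break-even = $600.00 / $64.64 = 9.28 → 10 months.

10 months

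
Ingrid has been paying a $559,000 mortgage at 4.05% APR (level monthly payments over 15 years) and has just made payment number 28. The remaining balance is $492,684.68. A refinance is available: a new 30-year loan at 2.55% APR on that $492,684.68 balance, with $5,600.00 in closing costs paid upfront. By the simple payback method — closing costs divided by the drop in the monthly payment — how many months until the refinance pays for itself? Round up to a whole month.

Current payment = 559,000 × 4.05%/12 / (1 − (1+0.0033750)^−180) = $4,148.88.
Refinanced payment = 492,684.68 × 0.0021250 / (1 − (1+0.0021250)^−360) = $1,959.53.
Monthly savings = $4,148.88 − $1,959.53 = $2,189.35.
Break-even = $5,600.00 / $2,189.35 = 2.56 → 3 months.

3 months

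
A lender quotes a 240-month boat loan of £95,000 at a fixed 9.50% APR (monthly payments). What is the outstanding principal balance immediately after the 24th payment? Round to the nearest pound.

With monthly rate i = 9.5%/12 = 0.0079167, the balance after k of n payments is P · [(1+i)^n − (1+i)^k] / [(1+i)^n − 1].
(1+0.0079167)^240 = 6.63606141 and (1+0.0079167)^24 = 1.20834525, so the balance is 95,000 × (6.63606141 − 1.20834525) / (6.63606141 − 1) = £91,488.19.

£91,488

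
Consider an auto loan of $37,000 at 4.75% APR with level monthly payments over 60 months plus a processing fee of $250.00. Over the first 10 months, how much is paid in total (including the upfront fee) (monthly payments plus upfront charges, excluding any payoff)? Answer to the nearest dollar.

Monthly rate = 4.75%/12 = 0.0039583; payment = 37,000 × 0.0039583 / (1 − (1+0.0039583)^−60) = $694.01.
Total outlay = 10 × $694.01 + $250.00 = $7,190.10.

$7,190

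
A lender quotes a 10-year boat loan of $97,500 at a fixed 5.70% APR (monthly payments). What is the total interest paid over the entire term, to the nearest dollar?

Monthly rate = 5.7%/12 = 0.0047500; payment = 97,500 × 0.0047500 / (1 − (1+0.0047500)^−120) = $1,067.82.
Total paid = 120 × $1,067.82 = $128,138.40; interest = $128,138.40 − $97,500 = $30,638.40.

$30,638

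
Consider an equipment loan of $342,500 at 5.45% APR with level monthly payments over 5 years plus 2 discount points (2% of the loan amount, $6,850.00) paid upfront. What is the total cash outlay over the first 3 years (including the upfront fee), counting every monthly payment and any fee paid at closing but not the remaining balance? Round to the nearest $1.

Monthly rate = 5.45%/12 = 0.0045417; payment = 342,500 × 0.0045417 / (1 − (1+0.0045417)^−60) = $6,534.25.
Total outlay = 36 × $6,534.25 + $6,850.00 = $242,083.00.

$242,083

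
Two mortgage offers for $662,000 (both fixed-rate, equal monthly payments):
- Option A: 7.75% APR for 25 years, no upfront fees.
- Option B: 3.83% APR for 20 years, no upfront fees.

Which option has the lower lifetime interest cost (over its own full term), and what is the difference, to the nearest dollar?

Option B by $551,474

Option A: at 7.75% the monthly rate is 0.0064583, so the payment is 662,000 × 0.0064583 / (1 − 1.0064583^−300) = $5,000.28.
Total interest on Option A = 300 × $5,000.28 − $662,000 = $838,084.00.
Option B: at 3.83% the monthly rate is 0.0031917, so the payment is 662,000 × 0.0031917 / (1 − 1.0031917^−240) = $3,952.54.
Total interest on Option B = 240 × $3,952.54 − $662,000 = $286,609.60.
Option B is lower by $551,474.40.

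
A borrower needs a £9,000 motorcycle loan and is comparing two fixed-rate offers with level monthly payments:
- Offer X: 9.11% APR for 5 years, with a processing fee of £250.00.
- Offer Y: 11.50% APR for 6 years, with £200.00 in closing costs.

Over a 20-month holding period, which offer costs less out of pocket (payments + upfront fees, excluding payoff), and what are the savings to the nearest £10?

Offer Y by £320

Offer X: at 9.11% the monthly rate is 0.0075917, so the payment is 9,000 × 0.0075917 / (1 − 1.0075917^−60) = £187.31.
Offer Y: at 11.50% the monthly rate is 0.0095833, so the payment is 9,000 × 0.0095833 / (1 − 1.0095833^−72) = £173.62.
Over 20 months: Offer X costs 20 × £187.31 + £250.00 = £3,996.20; Offer Y costs 20 × £173.62 + £200.00 = £3,672.40.
Offer Y is cheaper by £3,996.20 − £3,672.40 = £323.80.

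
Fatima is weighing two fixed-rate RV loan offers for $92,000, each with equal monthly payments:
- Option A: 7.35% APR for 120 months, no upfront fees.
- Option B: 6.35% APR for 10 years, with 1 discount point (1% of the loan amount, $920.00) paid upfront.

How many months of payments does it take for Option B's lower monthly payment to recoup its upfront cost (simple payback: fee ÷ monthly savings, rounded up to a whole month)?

20 months

Option A: monthly rate = 7.35%/12 = 0.0061250; payment = 92,000 × 0.0061250 / (1 − (1+0.0061250)^−120) = $1,084.87.
Option B: monthly rate = 6.35%/12 = 0.0052917; payment = 92,000 × 0.0052917 / (1 − (1+0.0052917)^−120) = $1,037.63.
Monthly savings = $1,084.87 − $1,037.63 = $47.24.
Break-even = $920.00 / $47.24 = 19.48 → 20 months.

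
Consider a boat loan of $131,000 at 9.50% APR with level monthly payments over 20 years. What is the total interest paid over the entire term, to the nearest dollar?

$162,062

Monthly rate = 9.5%/12 = 0.0079167; payment = 131,000 × 0.0079167 / (1 − (1+0.0079167)^−240) = $1,221.09.
Total paid = 240 × $1,221.09 = $293,061.60; interest = $293,061.60 − $131,000 = $162,061.60.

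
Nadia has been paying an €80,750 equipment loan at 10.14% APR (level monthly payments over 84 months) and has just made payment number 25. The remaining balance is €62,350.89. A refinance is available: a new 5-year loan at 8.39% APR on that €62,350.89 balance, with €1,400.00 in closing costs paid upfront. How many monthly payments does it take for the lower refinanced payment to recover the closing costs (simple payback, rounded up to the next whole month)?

Current payment = 80,750 × 10.14%/12 / (1 − (1+0.0084500)^−84) = €1,346.39.
Refinanced payment = 62,350.89 × 0.0069917 / (1 − (1+0.0069917)^−60) = €1,275.92.
Monthly savings = €1,346.39 − €1,275.92 = €70.47.
Break-even = €1,400.00 / €70.47 = 19.87 → 20 months.

20 months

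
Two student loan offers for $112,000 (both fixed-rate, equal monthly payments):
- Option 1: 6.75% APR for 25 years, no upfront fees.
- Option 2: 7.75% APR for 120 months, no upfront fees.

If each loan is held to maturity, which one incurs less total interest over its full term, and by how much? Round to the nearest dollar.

Option 1: monthly rate = 6.75%/12 = 0.0056250; payment = 112,000 × 0.0056250 / (1 − (1+0.0056250)^−300) = $773.82.
Total interest on Option 1 = 300 × $773.82 − $112,000 = $120,146.00.
Option 2: at 7.75% the monthly rate is 0.0064583, so the payment is 112,000 × 0.0064583 / (1 − 1.0064583^−120) = $1,344.12.
Total interest on Option 2 = 120 × $1,344.12 − $112,000 = $49,294.40.
Option 2 is lower by $70,851.60.

Option 2 by $70,852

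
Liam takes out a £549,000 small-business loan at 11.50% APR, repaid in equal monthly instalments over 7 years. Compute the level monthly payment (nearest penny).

£9,545.17

At 11.50% the monthly rate is 0.0095833, so the payment is 549,000 × 0.0095833 / (1 − 1.0095833^−84) = £9,545.17.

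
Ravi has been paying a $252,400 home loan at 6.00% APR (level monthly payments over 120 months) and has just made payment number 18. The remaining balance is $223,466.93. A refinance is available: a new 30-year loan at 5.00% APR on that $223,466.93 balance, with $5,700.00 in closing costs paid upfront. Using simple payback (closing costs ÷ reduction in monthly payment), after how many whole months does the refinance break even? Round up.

4 months

Current payment = 252,400 × 6%/12 / (1 − (1+0.0050000)^−120) = $2,802.16.
Refinanced payment = 223,466.93 × 0.0041667 / (1 − (1+0.0041667)^−360) = $1,199.62.
Monthly savings = $2,802.16 − $1,199.62 = $1,602.54.
Break-even = $5,700.00 / $1,602.54 = 3.56 → 4 months.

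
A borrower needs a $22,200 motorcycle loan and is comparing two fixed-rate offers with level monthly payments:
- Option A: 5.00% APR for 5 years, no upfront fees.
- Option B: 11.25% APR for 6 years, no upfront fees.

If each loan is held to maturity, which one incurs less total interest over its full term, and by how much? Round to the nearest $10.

Option A by $5,490

Option A: monthly rate = 5%/12 = 0.0041667; payment = 22,200 × 0.0041667 / (1 − (1+0.0041667)^−60) = $418.94.
Total interest on Option A = 60 × $418.94 − $22,200 = $2,936.40.
Option B: at 11.25% the monthly rate is 0.0093750, so the payment is 22,200 × 0.0093750 / (1 − 1.0093750^−72) = $425.40.
Total interest on Option B = 72 × $425.40 − $22,200 = $8,428.80.
Option A is lower by $5,492.40.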